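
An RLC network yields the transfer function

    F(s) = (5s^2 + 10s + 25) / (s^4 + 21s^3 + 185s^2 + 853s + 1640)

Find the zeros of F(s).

s = -1 ± 2j

Set the numerator to zero: 5s^2 + 10s + 25 = 0, i.e. 5·(s^2 + 2s + 5) = 0.
Factoring: (s^2 + 2s + 5) = 0.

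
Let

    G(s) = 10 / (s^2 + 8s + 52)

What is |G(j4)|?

|G(j4)| ≈ 0.2076

Substitute s = j4: numerator = 10, denominator = 36 + j32.
|G(j4)| = |10| / |36 + j32| = 10 / 48.166 ≈ 0.2076.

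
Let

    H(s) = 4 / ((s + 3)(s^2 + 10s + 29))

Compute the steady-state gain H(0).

Set s = 0: H(0) = (4) / (87) = 4/87.

H(0) = 4/87 ≈ 0.04598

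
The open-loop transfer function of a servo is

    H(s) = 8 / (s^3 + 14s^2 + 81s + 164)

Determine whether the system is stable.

The denominator s^3 + 14s^2 + 81s + 164 factors as (s + 4)(s^2 + 10s + 41), giving poles at s = -4, -5 ± 4j.
Since all poles lie strictly in the left half-plane, the system is stable.

stable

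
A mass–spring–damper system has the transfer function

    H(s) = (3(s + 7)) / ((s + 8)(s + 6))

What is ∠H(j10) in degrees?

∠H(j10) ≈ -55.37°

At s = j10: numerator = 21 + j30, denominator = -52 + j140.
∠H = ∠num − ∠den = 55.008° − (110.38°) = -55.37°.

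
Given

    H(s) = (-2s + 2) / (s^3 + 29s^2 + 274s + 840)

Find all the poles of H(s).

The poles are the roots of the denominator s^3 + 29s^2 + 274s + 840 = 0.
Trying s = -12: the polynomial evaluates to 0, so (s + 12) is a factor.
Dividing out leaves s^2 + 17s + 70 = 0.
Factoring the quadratic: (s + 7)(s + 10) = 0.

s = -12, -7, -10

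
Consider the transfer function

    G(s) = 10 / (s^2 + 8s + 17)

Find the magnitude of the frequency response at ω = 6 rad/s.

|G(j6)| ≈ 0.1937

Substitute s = j6: numerator = 10, denominator = -19 + j48.
|G(j6)| = |10| / |-19 + j48| = 10 / 51.624 ≈ 0.1937.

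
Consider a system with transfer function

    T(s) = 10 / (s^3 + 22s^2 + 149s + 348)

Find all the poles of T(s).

The poles are the roots of the denominator s^3 + 22s^2 + 149s + 348 = 0.
Trying s = -12: the polynomial evaluates to 0, so (s + 12) is a factor.
Dividing out leaves s^2 + 10s + 29 = 0.
The quadratic formula then gives s = -5 ± 2j.

s = -5 ± 2j, -12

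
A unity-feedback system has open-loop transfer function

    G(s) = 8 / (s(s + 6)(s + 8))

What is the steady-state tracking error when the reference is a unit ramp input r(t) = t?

e_ss = 6

G(s) has one pole at the origin.
This is a Type 1 system. Kv = lim_{s→0} s·G(s) = 8/48 = 1/6.
e_ss = 1/Kv = 1/(1/6) = 6.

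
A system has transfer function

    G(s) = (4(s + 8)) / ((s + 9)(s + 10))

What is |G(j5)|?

|G(j5)| ≈ 0.3278

Substitute s = j5: numerator = 32 + j20, denominator = 65 + j95.
|G(j5)| = |32 + j20| / |65 + j95| = 37.736 / 115.11 ≈ 0.3278.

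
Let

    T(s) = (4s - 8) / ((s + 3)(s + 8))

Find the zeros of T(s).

s = 2

Set the numerator to zero: 4s - 8 = 0, i.e. 4·(s - 2) = 0.
So s = 2.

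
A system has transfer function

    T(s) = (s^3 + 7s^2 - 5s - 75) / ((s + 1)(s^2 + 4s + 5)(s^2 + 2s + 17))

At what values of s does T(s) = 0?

Set the numerator to zero: s^3 + 7s^2 - 5s - 75 = 0.
Factoring: (s + 5)^2(s - 3) = 0.

s = -5, -5, 3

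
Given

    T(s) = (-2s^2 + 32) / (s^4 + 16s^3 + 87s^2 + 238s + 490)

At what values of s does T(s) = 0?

Set the numerator to zero: -2s^2 + 32 = 0, i.e. -2·(s^2 - 16) = 0.
Factoring: (s + 4)(s - 4) = 0.

s = -4, 4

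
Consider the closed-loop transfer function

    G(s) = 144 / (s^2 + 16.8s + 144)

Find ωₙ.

ωₙ = 12 rad/s

Compare the denominator to the standard form s^2 + 2ζωₙs + ωₙ².
ωₙ² = 144, so ωₙ = 12 rad/s.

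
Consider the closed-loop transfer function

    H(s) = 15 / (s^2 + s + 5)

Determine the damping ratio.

ζ ≈ 0.2236

Compare the denominator to the standard form s^2 + 2ζωₙs + ωₙ².
ωₙ² = 5, so ωₙ = √5 ≈ 2.236 rad/s.
2ζωₙ = 1, so ζ = 1/(2·√5) ≈ 0.2236.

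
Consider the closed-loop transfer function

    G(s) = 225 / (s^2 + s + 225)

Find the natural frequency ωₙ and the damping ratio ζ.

ωₙ = 15 rad/s, ζ ≈ 0.03333

Compare the denominator to the standard form s^2 + 2ζωₙs + ωₙ².
ωₙ² = 225, so ωₙ = 15 rad/s.
2ζωₙ = 1, so ζ = 1/(2·15) ≈ 0.03333.
With ζ = 0.03333 the response is underdamped.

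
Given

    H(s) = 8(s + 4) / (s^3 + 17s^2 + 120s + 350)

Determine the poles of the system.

s = -5 + 5j, -5 - 5j, -7

The poles are the roots of the denominator s^3 + 17s^2 + 120s + 350 = 0.
Trying s = -7: the polynomial evaluates to 0, so (s + 7) is a factor.
Dividing out leaves s^2 + 10s + 50 = 0.
The quadratic formula then gives s = -5 ± 5j.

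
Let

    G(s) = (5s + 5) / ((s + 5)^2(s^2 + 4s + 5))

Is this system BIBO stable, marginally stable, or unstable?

stable

The poles can be read from the denominator factors: s = -5, -2 + j, -2 - j, -5.
Since all poles lie strictly in the left half-plane, the system is stable.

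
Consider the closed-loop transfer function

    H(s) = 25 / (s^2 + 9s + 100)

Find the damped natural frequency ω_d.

ω_d ≈ 8.930 rad/s

Comparing s^2 + 9s + 100 to s^2 + 2ζωₙs + ωₙ²: ωₙ = 10 rad/s and ζ = 9/(2·10) = 0.45.
ζωₙ = 9/2 = 4.5, so ω_d = ωₙ√(1−ζ²) = √(ωₙ² − (ζωₙ)²) = √(100 − 4.5²) = √79.75 ≈ 8.930 rad/s.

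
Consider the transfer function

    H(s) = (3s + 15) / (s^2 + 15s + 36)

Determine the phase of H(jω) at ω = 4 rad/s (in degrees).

∠H(j4) ≈ -32.91°

At s = j4: numerator = 15 + j12, denominator = 20 + j60.
∠H = ∠num − ∠den = 38.660° − (71.565°) = -32.91°.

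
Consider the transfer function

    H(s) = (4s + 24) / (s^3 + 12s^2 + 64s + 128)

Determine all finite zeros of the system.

Set the numerator to zero: 4s + 24 = 0, i.e. 4·(s + 6) = 0.
So s = -6.

s = -6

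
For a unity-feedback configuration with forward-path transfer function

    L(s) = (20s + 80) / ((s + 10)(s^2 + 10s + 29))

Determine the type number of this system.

Type 0

The denominator has no factor of s at the origin — no free integrator — so this is a Type 0 system.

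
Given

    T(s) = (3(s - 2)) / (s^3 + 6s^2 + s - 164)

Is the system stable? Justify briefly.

The denominator s^3 + 6s^2 + s - 164 factors as (s - 4)(s^2 + 10s + 41), giving poles at s = 4, -5 ± 4j.
Since the pole(s) at s = 4 lie in the right half-plane, the system is unstable.

unstable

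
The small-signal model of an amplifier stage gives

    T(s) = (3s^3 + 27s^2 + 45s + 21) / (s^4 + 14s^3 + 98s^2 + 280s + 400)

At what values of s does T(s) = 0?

s = -1, -7, -1

Set the numerator to zero: 3s^3 + 27s^2 + 45s + 21 = 0, i.e. 3·(s^3 + 9s^2 + 15s + 7) = 0.
Factoring: (s + 1)^2(s + 7) = 0.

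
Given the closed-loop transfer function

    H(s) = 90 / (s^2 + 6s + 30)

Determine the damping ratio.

Compare the denominator to the standard form s^2 + 2ζωₙs + ωₙ².
ωₙ² = 30, so ωₙ = √30 ≈ 5.477 rad/s.
2ζωₙ = 6, so ζ = 6/(2·√30) ≈ 0.5477.
With ζ = 0.5477 the response is underdamped.

ζ ≈ 0.5477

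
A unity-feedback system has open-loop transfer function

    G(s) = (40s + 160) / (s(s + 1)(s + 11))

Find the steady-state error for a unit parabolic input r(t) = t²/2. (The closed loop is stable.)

G(s) has one pole at the origin.
This is a Type 1 system; Ka = lim_{s→0} s^2·G(s) = 0, so the steady-state error for a parabola input is infinite.

e_ss = ∞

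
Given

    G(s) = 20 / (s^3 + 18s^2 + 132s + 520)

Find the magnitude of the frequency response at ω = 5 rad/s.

|G(j5)| ≈ 0.03707

Substitute s = j5: numerator = 20, denominator = 70 + j535.
|G(j5)| = |20| / |70 + j535| = 20 / 539.56 ≈ 0.03707.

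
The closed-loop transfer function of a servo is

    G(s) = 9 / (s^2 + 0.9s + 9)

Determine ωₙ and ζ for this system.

Compare the denominator to the standard form s^2 + 2ζωₙs + ωₙ².
ωₙ² = 9, so ωₙ = 3 rad/s.
2ζωₙ = 0.9, so ζ = 0.9/(2·3) = 0.15.

ωₙ = 3 rad/s, ζ = 0.15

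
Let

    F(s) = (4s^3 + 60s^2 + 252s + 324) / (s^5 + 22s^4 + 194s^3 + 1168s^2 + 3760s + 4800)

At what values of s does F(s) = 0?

Set the numerator to zero: 4s^3 + 60s^2 + 252s + 324 = 0, i.e. 4·(s^3 + 15s^2 + 63s + 81) = 0.
Factoring: (s + 3)^2(s + 9) = 0.

s = -3, -9, -3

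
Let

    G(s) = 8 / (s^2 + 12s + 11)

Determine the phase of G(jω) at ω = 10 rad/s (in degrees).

At s = j10: numerator = 8, denominator = -89 + j120.
∠G = ∠num − ∠den = 0° − (126.56°) = -126.6°.

∠G(j10) ≈ -126.6°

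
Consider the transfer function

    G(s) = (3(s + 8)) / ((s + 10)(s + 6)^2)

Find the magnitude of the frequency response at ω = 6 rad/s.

|G(j6)| ≈ 0.03573

Substitute s = j6: numerator = 24 + j18, denominator = -432 + j720.
|G(j6)| = |24 + j18| / |-432 + j720| = 30 / 839.66 ≈ 0.03573.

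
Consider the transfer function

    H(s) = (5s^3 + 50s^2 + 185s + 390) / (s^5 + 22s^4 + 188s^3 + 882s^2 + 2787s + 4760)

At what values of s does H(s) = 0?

s = -2 ± 3j, -6

Set the numerator to zero: 5s^3 + 50s^2 + 185s + 390 = 0, i.e. 5·(s^3 + 10s^2 + 37s + 78) = 0.
Factoring: (s^2 + 4s + 13)(s + 6) = 0.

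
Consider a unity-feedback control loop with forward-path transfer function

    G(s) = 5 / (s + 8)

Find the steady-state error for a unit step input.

G(s) has no poles at the origin.
This is a Type 0 system. Kp = lim_{s→0} G(s) = 5/8.
e_ss = 1/(1 + Kp) = 1/(1 + 5/8) = 8/13 ≈ 0.6154.

e_ss = 0.6154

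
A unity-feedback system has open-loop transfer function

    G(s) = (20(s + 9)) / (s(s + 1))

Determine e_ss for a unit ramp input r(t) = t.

G(s) has one pole at the origin.
This is a Type 1 system. Kv = lim_{s→0} s·G(s) = 180/1.
e_ss = 1/Kv = 1/(180) = 1/180 ≈ 0.005556.

e_ss = 0.005556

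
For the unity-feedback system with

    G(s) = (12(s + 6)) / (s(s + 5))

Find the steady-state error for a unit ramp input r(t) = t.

e_ss = 0.06944

G(s) has one pole at the origin.
This is a Type 1 system. Kv = lim_{s→0} s·G(s) = 72/5.
e_ss = 1/Kv = 1/(72/5) = 5/72 ≈ 0.06944.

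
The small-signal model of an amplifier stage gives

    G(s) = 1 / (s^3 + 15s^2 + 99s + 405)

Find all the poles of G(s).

The poles are the roots of the denominator s^3 + 15s^2 + 99s + 405 = 0.
Trying s = -9: the polynomial evaluates to 0, so (s + 9) is a factor.
Dividing out leaves s^2 + 6s + 45 = 0.
The quadratic formula then gives s = -3 ± 6j.

s = -3 + 6j, -3 - 6j, -9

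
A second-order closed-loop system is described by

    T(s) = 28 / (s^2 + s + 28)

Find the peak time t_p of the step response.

Comparing s^2 + s + 28 to s^2 + 2ζωₙs + ωₙ²: ωₙ = √28 ≈ 5.292 rad/s and ζ = 1/(2·√28) ≈ 0.09449.
ζωₙ = 1/2 = 0.5, so ω_d = ωₙ√(1−ζ²) = √(ωₙ² − (ζωₙ)²) = √(28 − 0.5²) = √27.75 ≈ 5.268 rad/s.
t_p = π/ω_d = π/5.268 ≈ 0.5964 s.

t_p ≈ 0.5964 s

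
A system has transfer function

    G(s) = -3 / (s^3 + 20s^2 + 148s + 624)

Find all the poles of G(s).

The poles are the roots of the denominator s^3 + 20s^2 + 148s + 624 = 0.
Trying s = -12: the polynomial evaluates to 0, so (s + 12) is a factor.
Dividing out leaves s^2 + 8s + 52 = 0.
The quadratic formula then gives s = -4 ± 6j.

s = -4 + 6j, -4 - 6j, -12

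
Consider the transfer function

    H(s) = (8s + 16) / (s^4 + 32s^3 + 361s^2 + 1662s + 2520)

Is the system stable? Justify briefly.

The denominator s^4 + 32s^3 + 361s^2 + 1662s + 2520 factors as (s + 10)(s + 12)(s + 3)(s + 7), giving poles at s = -10, -12, -3, -7.
Since all poles lie strictly in the left half-plane, the system is stable.

stable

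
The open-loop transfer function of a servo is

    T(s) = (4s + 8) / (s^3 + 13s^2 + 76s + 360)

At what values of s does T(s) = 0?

s = -2

Set the numerator to zero: 4s + 8 = 0, i.e. 4·(s + 2) = 0.
So s = -2.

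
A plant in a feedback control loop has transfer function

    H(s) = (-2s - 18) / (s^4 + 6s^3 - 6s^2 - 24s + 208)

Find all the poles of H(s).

The poles are the roots of the denominator s^4 + 6s^3 - 6s^2 - 24s + 208 = 0.
No real roots exist; factor into two real quadratics: (s^2 - 4s + 8)(s^2 + 10s + 26) = 0.
Each quadratic gives a conjugate pair via the quadratic formula.

s = 2 ± 2j, -5 ± j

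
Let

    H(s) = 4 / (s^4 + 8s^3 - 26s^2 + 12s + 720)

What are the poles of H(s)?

The poles are the roots of the denominator s^4 + 8s^3 - 26s^2 + 12s + 720 = 0.
Trying s = -4: the polynomial evaluates to 0, so (s + 4) is a factor.
Dividing out leaves s^3 + 4s^2 - 42s + 180 = 0.
This factors further as (s^2 - 6s + 18)(s + 10) = 0.

s = 3 ± 3j, -4, -10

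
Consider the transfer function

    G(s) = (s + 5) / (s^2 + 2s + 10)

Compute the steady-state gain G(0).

G(0) = 1/2 ≈ 0.5000

Set s = 0: G(0) = (5) / (10) = 1/2.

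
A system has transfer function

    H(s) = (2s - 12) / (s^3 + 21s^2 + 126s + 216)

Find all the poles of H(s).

s = -3, -6, -12

The poles are the roots of the denominator s^3 + 21s^2 + 126s + 216 = 0.
Trying s = -3: the polynomial evaluates to 0, so (s + 3) is a factor.
Dividing out leaves s^2 + 18s + 72 = 0.
Factoring the quadratic: (s + 6)(s + 12) = 0.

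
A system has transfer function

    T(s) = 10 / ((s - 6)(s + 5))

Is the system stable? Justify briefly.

unstable

The poles can be read from the denominator factors: s = 6, -5.
Since the pole(s) at s = 6 lie in the right half-plane, the system is unstable.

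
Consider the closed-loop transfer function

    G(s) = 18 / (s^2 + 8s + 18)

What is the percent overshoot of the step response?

Comparing s^2 + 8s + 18 to s^2 + 2ζωₙs + ωₙ²: ωₙ = √18 ≈ 4.243 rad/s and ζ = 8/(2·√18) ≈ 0.9428.
%OS = 100·exp(−πζ/√(1−ζ²)) = 100·exp(−π·0.9428/√(1−0.9428²)) ≈ 0.0138%.

%OS ≈ 0.0138%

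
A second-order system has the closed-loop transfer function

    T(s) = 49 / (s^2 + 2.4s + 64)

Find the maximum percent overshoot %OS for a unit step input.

%OS ≈ 62.1%

Comparing s^2 + 2.4s + 64 to s^2 + 2ζωₙs + ωₙ²: ωₙ = 8 rad/s and ζ = 2.4/(2·8) = 0.15.
%OS = 100·exp(−πζ/√(1−ζ²)) = 100·exp(−π·0.15/√(1−0.15²)) ≈ 62.1%.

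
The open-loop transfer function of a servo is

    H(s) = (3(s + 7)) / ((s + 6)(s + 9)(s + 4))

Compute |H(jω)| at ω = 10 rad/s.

Substitute s = j10: numerator = 21 + j30, denominator = -1684 + j140.
|H(j10)| = |21 + j30| / |-1684 + j140| = 36.620 / 1689.8 ≈ 0.02167.

|H(j10)| ≈ 0.02167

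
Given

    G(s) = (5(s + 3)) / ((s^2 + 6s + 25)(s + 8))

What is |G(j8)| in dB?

|G(j8)|_dB ≈ -24.3 dB

Substitute s = j8: numerator = 15 + j40, denominator = -696 + j72.
|G(j8)| = |15 + j40| / |-696 + j72| = 42.720 / 699.71 ≈ 0.06105.
In decibels: 20·log₁₀(0.06105) ≈ -24.3 dB.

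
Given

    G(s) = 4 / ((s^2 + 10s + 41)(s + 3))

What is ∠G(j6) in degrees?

∠G(j6) ≈ -148.7°

At s = j6: numerator = 4, denominator = -345 + j210.
∠G = ∠num − ∠den = 0° − (148.67°) = -148.7°.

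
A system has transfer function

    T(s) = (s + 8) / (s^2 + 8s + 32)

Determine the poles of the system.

The poles are the roots of the denominator s^2 + 8s + 32 = 0.
Using the quadratic formula: s = (-8 ± √(-64))/2 = -4 ± 4j.

s = -4 + 4j, -4 - 4j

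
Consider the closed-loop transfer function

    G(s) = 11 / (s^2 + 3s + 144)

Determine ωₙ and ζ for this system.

ωₙ = 12 rad/s, ζ = 0.125

Compare the denominator to the standard form s^2 + 2ζωₙs + ωₙ².
ωₙ² = 144, so ωₙ = 12 rad/s.
2ζωₙ = 3, so ζ = 3/(2·12) = 0.125.
With ζ = 0.125 the response is underdamped.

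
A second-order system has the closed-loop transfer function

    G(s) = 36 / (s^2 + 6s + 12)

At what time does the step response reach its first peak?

t_p ≈ 1.814 s

Comparing s^2 + 6s + 12 to s^2 + 2ζωₙs + ωₙ²: ωₙ = √12 ≈ 3.464 rad/s and ζ = 6/(2·√12) ≈ 0.8660.
ζωₙ = 6/2 = 3, so ω_d = ωₙ√(1−ζ²) = √(ωₙ² − (ζωₙ)²) = √(12 − 3²) = √3 ≈ 1.732 rad/s.
t_p = π/ω_d = π/1.732 ≈ 1.814 s.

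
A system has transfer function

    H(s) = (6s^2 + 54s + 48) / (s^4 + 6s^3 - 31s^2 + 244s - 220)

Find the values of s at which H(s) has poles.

s = 2 + 4j, 2 - 4j, -11, 1

The poles are the roots of the denominator s^4 + 6s^3 - 31s^2 + 244s - 220 = 0.
Trying s = -11: the polynomial evaluates to 0, so (s + 11) is a factor.
Dividing out leaves s^3 - 5s^2 + 24s - 20 = 0.
This factors further as (s^2 - 4s + 20)(s - 1) = 0.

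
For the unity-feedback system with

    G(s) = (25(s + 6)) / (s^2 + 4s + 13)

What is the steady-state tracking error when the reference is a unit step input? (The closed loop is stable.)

e_ss = 0.07975

G(s) has no poles at the origin.
This is a Type 0 system. Kp = lim_{s→0} G(s) = 150/13.
e_ss = 1/(1 + Kp) = 1/(1 + 150/13) = 13/163 ≈ 0.07975.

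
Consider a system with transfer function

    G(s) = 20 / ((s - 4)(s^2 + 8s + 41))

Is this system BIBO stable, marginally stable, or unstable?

The poles can be read from the denominator factors: s = 4, -4 + 5j, -4 - 5j.
Since the pole(s) at s = 4 lie in the right half-plane, the system is unstable.

unstable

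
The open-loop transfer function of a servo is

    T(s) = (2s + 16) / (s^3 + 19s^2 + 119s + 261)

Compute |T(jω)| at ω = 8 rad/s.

|T(j8)| ≈ 0.02152

Substitute s = j8: numerator = 16 + j16, denominator = -955 + j440.
|T(j8)| = |16 + j16| / |-955 + j440| = 22.627 / 1051.5 ≈ 0.02152.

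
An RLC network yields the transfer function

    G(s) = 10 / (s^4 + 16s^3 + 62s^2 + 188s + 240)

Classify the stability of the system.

stable

The denominator s^4 + 16s^3 + 62s^2 + 188s + 240 factors as (s + 12)(s + 2)(s^2 + 2s + 10), giving poles at s = -12, -2, -1 + 3j, -1 - 3j.
Since all poles lie strictly in the left half-plane, the system is stable.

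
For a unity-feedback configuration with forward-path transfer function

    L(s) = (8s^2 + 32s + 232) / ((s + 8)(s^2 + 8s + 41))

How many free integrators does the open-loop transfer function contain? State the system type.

The denominator has no factor of s at the origin — no free integrator — so this is a Type 0 system.

Type 0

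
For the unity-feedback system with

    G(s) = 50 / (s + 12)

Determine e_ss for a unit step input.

e_ss = 0.1935

G(s) has no poles at the origin.
This is a Type 0 system. Kp = lim_{s→0} G(s) = 50/12 = 25/6.
e_ss = 1/(1 + Kp) = 1/(1 + 25/6) = 6/31 ≈ 0.1935.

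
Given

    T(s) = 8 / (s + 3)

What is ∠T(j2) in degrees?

∠T(j2) ≈ -33.69°

At s = j2: numerator = 8, denominator = 3 + j2.
∠T = ∠num − ∠den = 0° − (33.690°) = -33.69°.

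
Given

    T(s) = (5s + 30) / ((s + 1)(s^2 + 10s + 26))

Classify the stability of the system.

stable

The poles can be read from the denominator factors: s = -1, -5 + j, -5 - j.
Since all poles lie strictly in the left half-plane, the system is stable.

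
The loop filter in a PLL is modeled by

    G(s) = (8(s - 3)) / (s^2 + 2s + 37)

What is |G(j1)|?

Substitute s = j1: numerator = -24 + j8, denominator = 36 + j2.
|G(j1)| = |-24 + j8| / |36 + j2| = 25.298 / 36.056 ≈ 0.7016.

|G(j1)| ≈ 0.7016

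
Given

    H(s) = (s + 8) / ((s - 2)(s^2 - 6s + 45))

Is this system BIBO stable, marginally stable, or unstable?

unstable

The poles can be read from the denominator factors: s = 2, 3 ± 6j.
Since the pole(s) at s = 2, 3 + 6j, 3 - 6j lie in the right half-plane, the system is unstable.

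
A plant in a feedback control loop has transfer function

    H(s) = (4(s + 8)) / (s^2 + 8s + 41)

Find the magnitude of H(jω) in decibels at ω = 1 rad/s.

|H(j1)|_dB ≈ -2.04 dB

Substitute s = j1: numerator = 32 + j4, denominator = 40 + j8.
|H(j1)| = |32 + j4| / |40 + j8| = 32.249 / 40.792 ≈ 0.7906.
In decibels: 20·log₁₀(0.7906) ≈ -2.04 dB.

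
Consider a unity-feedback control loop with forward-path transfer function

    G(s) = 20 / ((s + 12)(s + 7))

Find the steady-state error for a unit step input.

G(s) has no poles at the origin.
This is a Type 0 system. Kp = lim_{s→0} G(s) = 20/84 = 5/21.
e_ss = 1/(1 + Kp) = 1/(1 + 5/21) = 21/26 ≈ 0.8077.

e_ss = 0.8077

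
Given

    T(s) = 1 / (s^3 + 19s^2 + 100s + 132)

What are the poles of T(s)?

The poles are the roots of the denominator s^3 + 19s^2 + 100s + 132 = 0.
Trying s = -6: the polynomial evaluates to 0, so (s + 6) is a factor.
Dividing out leaves s^2 + 13s + 22 = 0.
Factoring the quadratic: (s + 2)(s + 11) = 0.

s = -6, -2, -11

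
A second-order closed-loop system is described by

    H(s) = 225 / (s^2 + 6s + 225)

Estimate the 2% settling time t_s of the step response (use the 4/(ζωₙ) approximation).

t_s ≈ 1.333 s

Comparing s^2 + 6s + 225 to s^2 + 2ζωₙs + ωₙ²: ωₙ = 15 rad/s and ζ = 6/(2·15) = 0.2.
ζωₙ = 6/2 = 3, so t_s ≈ 4/(ζωₙ) = 4/3 ≈ 1.333 s.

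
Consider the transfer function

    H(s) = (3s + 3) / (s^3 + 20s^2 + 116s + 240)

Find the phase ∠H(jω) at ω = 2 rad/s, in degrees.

At s = j2: numerator = 3 + j6, denominator = 160 + j224.
∠H = ∠num − ∠den = 63.435° − (54.462°) = 8.973°.

∠H(j2) ≈ 8.973°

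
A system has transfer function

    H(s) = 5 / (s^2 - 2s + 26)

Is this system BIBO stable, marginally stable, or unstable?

unstable

The denominator s^2 - 2s + 26 factors as (s^2 - 2s + 26), giving poles at s = 1 ± 5j.
Since the pole(s) at s = 1 + 5j, 1 - 5j lie in the right half-plane, the system is unstable.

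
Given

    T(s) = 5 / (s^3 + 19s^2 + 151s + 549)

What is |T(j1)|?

|T(j1)| ≈ 0.009077

Substitute s = j1: numerator = 5, denominator = 530 + j150.
|T(j1)| = |5| / |530 + j150| = 5 / 550.82 ≈ 0.009077.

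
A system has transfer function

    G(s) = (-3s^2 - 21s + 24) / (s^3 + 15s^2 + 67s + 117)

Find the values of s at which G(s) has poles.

s = -3 ± 2j, -9

The poles are the roots of the denominator s^3 + 15s^2 + 67s + 117 = 0.
Trying s = -9: the polynomial evaluates to 0, so (s + 9) is a factor.
Dividing out leaves s^2 + 6s + 13 = 0.
The quadratic formula then gives s = -3 ± 2j.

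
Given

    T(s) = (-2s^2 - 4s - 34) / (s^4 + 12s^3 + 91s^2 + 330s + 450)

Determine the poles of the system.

s = -3 ± 6j, -3 ± j

The poles are the roots of the denominator s^4 + 12s^3 + 91s^2 + 330s + 450 = 0.
No real roots exist; factor into two real quadratics: (s^2 + 6s + 45)(s^2 + 6s + 10) = 0.
Each quadratic gives a conjugate pair via the quadratic formula.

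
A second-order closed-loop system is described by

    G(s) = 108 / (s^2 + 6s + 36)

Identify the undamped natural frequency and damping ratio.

Compare the denominator to the standard form s^2 + 2ζωₙs + ωₙ².
ωₙ² = 36, so ωₙ = 6 rad/s.
2ζωₙ = 6, so ζ = 6/(2·6) = 0.5.

ωₙ = 6 rad/s, ζ = 0.5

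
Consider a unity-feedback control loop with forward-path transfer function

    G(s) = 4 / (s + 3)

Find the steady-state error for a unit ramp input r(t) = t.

G(s) has no poles at the origin.
This is a Type 0 system; Kv = lim_{s→0} s·G(s) = 0, so the steady-state error for a ramp input is infinite.

e_ss = ∞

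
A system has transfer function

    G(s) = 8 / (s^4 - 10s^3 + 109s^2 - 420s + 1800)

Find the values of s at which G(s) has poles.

s = 3 + 6j, 3 - 6j, 2 + 6j, 2 - 6j

The poles are the roots of the denominator s^4 - 10s^3 + 109s^2 - 420s + 1800 = 0.
No real roots exist; factor into two real quadratics: (s^2 - 6s + 45)(s^2 - 4s + 40) = 0.
Each quadratic gives a conjugate pair via the quadratic formula.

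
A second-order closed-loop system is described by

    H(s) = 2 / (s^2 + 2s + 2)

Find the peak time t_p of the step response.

t_p ≈ 3.142 s

Comparing s^2 + 2s + 2 to s^2 + 2ζωₙs + ωₙ²: ωₙ = √2 ≈ 1.414 rad/s and ζ = 2/(2·√2) ≈ 0.7071.
ζωₙ = 2/2 = 1, so ω_d = ωₙ√(1−ζ²) = √(ωₙ² − (ζωₙ)²) = √(2 − 1²) = √1 = 1 rad/s.
t_p = π/ω_d = π/1 ≈ 3.142 s.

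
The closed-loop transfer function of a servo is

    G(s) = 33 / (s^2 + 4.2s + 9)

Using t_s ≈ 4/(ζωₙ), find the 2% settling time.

t_s ≈ 1.905 s

Comparing s^2 + 4.2s + 9 to s^2 + 2ζωₙs + ωₙ²: ωₙ = 3 rad/s and ζ = 4.2/(2·3) = 0.7.
ζωₙ = 4.2/2 = 2.1, so t_s ≈ 4/(ζωₙ) = 4/2.1 ≈ 1.905 s.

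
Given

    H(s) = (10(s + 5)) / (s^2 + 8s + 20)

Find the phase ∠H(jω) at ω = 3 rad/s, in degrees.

At s = j3: numerator = 50 + j30, denominator = 11 + j24.
∠H = ∠num − ∠den = 30.964° − (65.376°) = -34.41°.

∠H(j3) ≈ -34.41°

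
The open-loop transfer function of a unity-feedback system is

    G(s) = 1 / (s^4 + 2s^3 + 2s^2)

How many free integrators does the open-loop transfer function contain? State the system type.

Type 2

Factor s from the denominator: s^4 + 2s^3 + 2s^2 = s^2·(s^2 + 2s + 2).
There are 2 poles at the origin, so the system is Type 2.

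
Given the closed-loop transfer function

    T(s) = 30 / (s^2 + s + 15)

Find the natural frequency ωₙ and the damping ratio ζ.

ωₙ ≈ 3.873 rad/s, ζ ≈ 0.1291

Compare the denominator to the standard form s^2 + 2ζωₙs + ωₙ².
ωₙ² = 15, so ωₙ = √15 ≈ 3.873 rad/s.
2ζωₙ = 1, so ζ = 1/(2·√15) ≈ 0.1291.
With ζ = 0.1291 the response is underdamped.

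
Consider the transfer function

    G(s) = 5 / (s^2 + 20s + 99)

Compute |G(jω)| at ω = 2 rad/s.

|G(j2)| ≈ 0.04851

Substitute s = j2: numerator = 5, denominator = 95 + j40.
|G(j2)| = |5| / |95 + j40| = 5 / 103.08 ≈ 0.04851.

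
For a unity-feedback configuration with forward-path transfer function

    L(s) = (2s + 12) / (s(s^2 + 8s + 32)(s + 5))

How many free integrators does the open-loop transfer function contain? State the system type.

Type 1

The denominator has 1 factor of s at the origin (free integrator), so this is a Type 1 system.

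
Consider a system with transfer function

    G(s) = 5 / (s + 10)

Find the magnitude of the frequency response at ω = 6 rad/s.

Substitute s = j6: numerator = 5, denominator = 10 + j6.
|G(j6)| = |5| / |10 + j6| = 5 / 11.662 ≈ 0.4287.

|G(j6)| ≈ 0.4287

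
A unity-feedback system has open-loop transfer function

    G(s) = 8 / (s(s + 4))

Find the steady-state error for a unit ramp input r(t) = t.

e_ss = 0.5000

G(s) has one pole at the origin.
This is a Type 1 system. Kv = lim_{s→0} s·G(s) = 8/4 = 2.
e_ss = 1/Kv = 1/(2) = 1/2 ≈ 0.5000.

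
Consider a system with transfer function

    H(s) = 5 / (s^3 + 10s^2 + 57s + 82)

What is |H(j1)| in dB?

Substitute s = j1: numerator = 5, denominator = 72 + j56.
|H(j1)| = |5| / |72 + j56| = 5 / 91.214 ≈ 0.05482.
In decibels: 20·log₁₀(0.05482) ≈ -25.2 dB.

|H(j1)|_dB ≈ -25.2 dB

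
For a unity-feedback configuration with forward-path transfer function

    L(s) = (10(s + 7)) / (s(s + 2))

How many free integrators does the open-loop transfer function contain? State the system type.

Type 1

The denominator has 1 factor of s at the origin (free integrator), so this is a Type 1 system.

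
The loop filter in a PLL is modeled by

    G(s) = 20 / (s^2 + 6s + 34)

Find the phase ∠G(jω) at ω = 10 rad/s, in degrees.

∠G(j10) ≈ -137.7°

At s = j10: numerator = 20, denominator = -66 + j60.
∠G = ∠num − ∠den = 0° − (137.73°) = -137.7°.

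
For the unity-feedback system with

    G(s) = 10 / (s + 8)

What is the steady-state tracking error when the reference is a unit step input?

e_ss = 0.4444

G(s) has no poles at the origin.
This is a Type 0 system. Kp = lim_{s→0} G(s) = 10/8 = 5/4.
e_ss = 1/(1 + Kp) = 1/(1 + 5/4) = 4/9 ≈ 0.4444.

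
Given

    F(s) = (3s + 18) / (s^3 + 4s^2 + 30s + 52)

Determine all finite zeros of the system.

Set the numerator to zero: 3s + 18 = 0, i.e. 3·(s + 6) = 0.
So s = -6.

s = -6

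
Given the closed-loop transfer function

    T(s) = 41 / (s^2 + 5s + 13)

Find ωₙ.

ωₙ ≈ 3.606 rad/s

Compare the denominator to the standard form s^2 + 2ζωₙs + ωₙ².
ωₙ² = 13, so ωₙ = √13 ≈ 3.606 rad/s.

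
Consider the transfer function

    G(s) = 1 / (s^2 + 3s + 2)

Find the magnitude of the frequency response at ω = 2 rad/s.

|G(j2)| ≈ 0.1581

Substitute s = j2: numerator = 1, denominator = -2 + j6.
|G(j2)| = |1| / |-2 + j6| = 1 / 6.3246 ≈ 0.1581.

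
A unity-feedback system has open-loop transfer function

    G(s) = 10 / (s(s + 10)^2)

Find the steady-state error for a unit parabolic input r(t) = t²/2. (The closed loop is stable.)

G(s) has one pole at the origin.
This is a Type 1 system; Ka = lim_{s→0} s^2·G(s) = 0, so the steady-state error for a parabola input is infinite.

e_ss = ∞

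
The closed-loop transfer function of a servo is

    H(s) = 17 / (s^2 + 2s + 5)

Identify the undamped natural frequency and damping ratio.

ωₙ ≈ 2.236 rad/s, ζ ≈ 0.4472

Compare the denominator to the standard form s^2 + 2ζωₙs + ωₙ².
ωₙ² = 5, so ωₙ = √5 ≈ 2.236 rad/s.
2ζωₙ = 2, so ζ = 2/(2·√5) ≈ 0.4472.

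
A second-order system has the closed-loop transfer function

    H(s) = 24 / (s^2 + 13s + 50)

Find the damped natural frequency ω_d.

Comparing s^2 + 13s + 50 to s^2 + 2ζωₙs + ωₙ²: ωₙ = √50 ≈ 7.071 rad/s and ζ = 13/(2·√50) ≈ 0.9192.
ζωₙ = 13/2 = 6.5, so ω_d = ωₙ√(1−ζ²) = √(ωₙ² − (ζωₙ)²) = √(50 − 6.5²) = √7.75 ≈ 2.784 rad/s.

ω_d ≈ 2.784 rad/s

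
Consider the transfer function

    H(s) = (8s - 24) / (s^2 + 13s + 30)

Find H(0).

Set s = 0: H(0) = (-24) / (30) = -4/5.

H(0) = -4/5 ≈ -0.8000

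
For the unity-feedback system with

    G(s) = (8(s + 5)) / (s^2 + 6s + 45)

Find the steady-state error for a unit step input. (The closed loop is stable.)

G(s) has no poles at the origin.
This is a Type 0 system. Kp = lim_{s→0} G(s) = 40/45 = 8/9.
e_ss = 1/(1 + Kp) = 1/(1 + 8/9) = 9/17 ≈ 0.5294.

e_ss = 0.5294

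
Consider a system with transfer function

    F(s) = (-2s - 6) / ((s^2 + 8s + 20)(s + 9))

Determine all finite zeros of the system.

s = -3

Set the numerator to zero: -2s - 6 = 0, i.e. -2·(s + 3) = 0.
So s = -3.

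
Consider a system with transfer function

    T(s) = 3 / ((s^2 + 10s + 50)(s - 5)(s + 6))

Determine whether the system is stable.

unstable

The poles can be read from the denominator factors: s = -5 + 5j, -5 - 5j, 5, -6.
Since the pole(s) at s = 5 lie in the right half-plane, the system is unstable.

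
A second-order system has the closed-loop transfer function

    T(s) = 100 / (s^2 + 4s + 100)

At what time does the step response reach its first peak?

t_p ≈ 0.3206 s

Comparing s^2 + 4s + 100 to s^2 + 2ζωₙs + ωₙ²: ωₙ = 10 rad/s and ζ = 4/(2·10) = 0.2.
ζωₙ = 4/2 = 2, so ω_d = ωₙ√(1−ζ²) = √(ωₙ² − (ζωₙ)²) = √(100 − 2²) = √96 ≈ 9.798 rad/s.
t_p = π/ω_d = π/9.798 ≈ 0.3206 s.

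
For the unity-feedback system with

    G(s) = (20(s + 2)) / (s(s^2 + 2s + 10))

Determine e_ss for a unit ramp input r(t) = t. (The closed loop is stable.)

G(s) has one pole at the origin.
This is a Type 1 system. Kv = lim_{s→0} s·G(s) = 40/10 = 4.
e_ss = 1/Kv = 1/(4) = 1/4 ≈ 0.2500.

e_ss = 0.2500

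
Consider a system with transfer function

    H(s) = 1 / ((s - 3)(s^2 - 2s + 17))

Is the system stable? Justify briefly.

The poles can be read from the denominator factors: s = 3, 1 + 4j, 1 - 4j.
Since the pole(s) at s = 3, 1 ± 4j lie in the right half-plane, the system is unstable.

unstable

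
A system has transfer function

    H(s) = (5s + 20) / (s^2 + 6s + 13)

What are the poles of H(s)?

The poles are the roots of the denominator s^2 + 6s + 13 = 0.
Using the quadratic formula: s = (-6 ± √(-16))/2 = -3 ± 2j.

s = -3 ± 2j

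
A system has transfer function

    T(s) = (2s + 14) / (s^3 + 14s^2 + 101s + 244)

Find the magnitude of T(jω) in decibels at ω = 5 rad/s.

Substitute s = j5: numerator = 14 + j10, denominator = -106 + j380.
|T(j5)| = |14 + j10| / |-106 + j380| = 17.205 / 394.51 ≈ 0.04361.
In decibels: 20·log₁₀(0.04361) ≈ -27.2 dB.

|T(j5)|_dB ≈ -27.2 dB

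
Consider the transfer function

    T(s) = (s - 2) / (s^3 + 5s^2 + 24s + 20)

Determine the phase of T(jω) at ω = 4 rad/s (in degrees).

At s = j4: numerator = -2 + j4, denominator = -60 + j32.
∠T = ∠num − ∠den = 116.57° − (151.93°) = -35.36°.

∠T(j4) ≈ -35.36°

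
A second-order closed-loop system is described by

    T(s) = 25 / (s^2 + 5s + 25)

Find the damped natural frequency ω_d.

ω_d ≈ 4.330 rad/s

Comparing s^2 + 5s + 25 to s^2 + 2ζωₙs + ωₙ²: ωₙ = 5 rad/s and ζ = 5/(2·5) = 0.5.
ζωₙ = 5/2 = 2.5, so ω_d = ωₙ√(1−ζ²) = √(ωₙ² − (ζωₙ)²) = √(25 − 2.5²) = √18.75 ≈ 4.330 rad/s.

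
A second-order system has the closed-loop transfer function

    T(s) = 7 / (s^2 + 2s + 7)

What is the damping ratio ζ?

ζ ≈ 0.3780

Compare the denominator to the standard form s^2 + 2ζωₙs + ωₙ².
ωₙ² = 7, so ωₙ = √7 ≈ 2.646 rad/s.
2ζωₙ = 2, so ζ = 2/(2·√7) ≈ 0.3780.
With ζ = 0.3780 the response is underdamped.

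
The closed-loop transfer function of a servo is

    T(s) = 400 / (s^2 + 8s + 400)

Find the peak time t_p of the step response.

t_p ≈ 0.1603 s

Comparing s^2 + 8s + 400 to s^2 + 2ζωₙs + ωₙ²: ωₙ = 20 rad/s and ζ = 8/(2·20) = 0.2.
ζωₙ = 8/2 = 4, so ω_d = ωₙ√(1−ζ²) = √(ωₙ² − (ζωₙ)²) = √(400 − 4²) = √384 ≈ 19.60 rad/s.
t_p = π/ω_d = π/19.60 ≈ 0.1603 s.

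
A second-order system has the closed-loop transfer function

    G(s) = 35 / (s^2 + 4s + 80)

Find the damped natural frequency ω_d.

ω_d ≈ 8.718 rad/s

Comparing s^2 + 4s + 80 to s^2 + 2ζωₙs + ωₙ²: ωₙ = √80 ≈ 8.944 rad/s and ζ = 4/(2·√80) ≈ 0.2236.
ζωₙ = 4/2 = 2, so ω_d = ωₙ√(1−ζ²) = √(ωₙ² − (ζωₙ)²) = √(80 − 2²) = √76 ≈ 8.718 rad/s.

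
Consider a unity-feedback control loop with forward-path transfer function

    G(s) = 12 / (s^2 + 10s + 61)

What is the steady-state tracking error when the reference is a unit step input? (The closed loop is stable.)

e_ss = 0.8356

G(s) has no poles at the origin.
This is a Type 0 system. Kp = lim_{s→0} G(s) = 12/61.
e_ss = 1/(1 + Kp) = 1/(1 + 12/61) = 61/73 ≈ 0.8356.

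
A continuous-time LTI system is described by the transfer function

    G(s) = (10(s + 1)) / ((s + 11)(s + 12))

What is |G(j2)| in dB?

Substitute s = j2: numerator = 10 + j20, denominator = 128 + j46.
|G(j2)| = |10 + j20| / |128 + j46| = 22.361 / 136.01 ≈ 0.1644.
In decibels: 20·log₁₀(0.1644) ≈ -15.7 dB.

|G(j2)|_dB ≈ -15.7 dB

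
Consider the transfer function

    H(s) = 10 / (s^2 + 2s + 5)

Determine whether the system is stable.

stable

The poles can be read from the denominator factors: s = -1 + 2j, -1 - 2j.
Since all poles lie strictly in the left half-plane, the system is stable.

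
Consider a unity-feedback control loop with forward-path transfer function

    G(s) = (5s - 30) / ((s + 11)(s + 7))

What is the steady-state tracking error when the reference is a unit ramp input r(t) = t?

e_ss = ∞

G(s) has no poles at the origin.
This is a Type 0 system; Kv = lim_{s→0} s·G(s) = 0, so the steady-state error for a ramp input is infinite.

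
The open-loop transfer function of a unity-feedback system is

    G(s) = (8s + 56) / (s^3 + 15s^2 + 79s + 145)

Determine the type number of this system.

Type 0

The denominator has no factor of s at the origin — no free integrator — so this is a Type 0 system.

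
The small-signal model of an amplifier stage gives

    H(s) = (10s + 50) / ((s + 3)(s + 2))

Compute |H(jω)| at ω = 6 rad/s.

Substitute s = j6: numerator = 50 + j60, denominator = -30 + j30.
|H(j6)| = |50 + j60| / |-30 + j30| = 78.102 / 42.426 ≈ 1.841.

|H(j6)| ≈ 1.841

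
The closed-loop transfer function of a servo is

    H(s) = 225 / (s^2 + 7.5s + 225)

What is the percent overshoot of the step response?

Comparing s^2 + 7.5s + 225 to s^2 + 2ζωₙs + ωₙ²: ωₙ = 15 rad/s and ζ = 7.5/(2·15) = 0.25.
%OS = 100·exp(−πζ/√(1−ζ²)) = 100·exp(−π·0.25/√(1−0.25²)) ≈ 44.4%.

%OS ≈ 44.4%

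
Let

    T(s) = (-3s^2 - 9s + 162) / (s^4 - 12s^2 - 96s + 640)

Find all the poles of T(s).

s = -4 ± 4j, 4 ± 2j

The poles are the roots of the denominator s^4 - 12s^2 - 96s + 640 = 0.
No real roots exist; factor into two real quadratics: (s^2 + 8s + 32)(s^2 - 8s + 20) = 0.
Each quadratic gives a conjugate pair via the quadratic formula.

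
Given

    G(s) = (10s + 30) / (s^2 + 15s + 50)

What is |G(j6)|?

Substitute s = j6: numerator = 30 + j60, denominator = 14 + j90.
|G(j6)| = |30 + j60| / |14 + j90| = 67.082 / 91.082 ≈ 0.7365.

|G(j6)| ≈ 0.7365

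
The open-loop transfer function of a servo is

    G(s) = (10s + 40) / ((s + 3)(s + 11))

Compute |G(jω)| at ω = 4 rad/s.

Substitute s = j4: numerator = 40 + j40, denominator = 17 + j56.
|G(j4)| = |40 + j40| / |17 + j56| = 56.569 / 58.523 ≈ 0.9666.

|G(j4)| ≈ 0.9666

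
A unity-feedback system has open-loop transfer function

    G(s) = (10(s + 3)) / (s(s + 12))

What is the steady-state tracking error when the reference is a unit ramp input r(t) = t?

G(s) has one pole at the origin.
This is a Type 1 system. Kv = lim_{s→0} s·G(s) = 30/12 = 5/2.
e_ss = 1/Kv = 1/(5/2) = 2/5 ≈ 0.4000.

e_ss = 0.4000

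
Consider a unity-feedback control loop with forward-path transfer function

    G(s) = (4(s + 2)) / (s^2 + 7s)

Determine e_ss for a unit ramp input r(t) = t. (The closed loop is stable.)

e_ss = 0.8750

G(s) has one pole at the origin.
This is a Type 1 system. Kv = lim_{s→0} s·G(s) = 8/7.
e_ss = 1/Kv = 1/(8/7) = 7/8 ≈ 0.8750.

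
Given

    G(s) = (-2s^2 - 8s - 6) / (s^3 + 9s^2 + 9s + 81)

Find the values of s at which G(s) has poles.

s = ±3j, -9

The poles are the roots of the denominator s^3 + 9s^2 + 9s + 81 = 0.
Trying s = -9: the polynomial evaluates to 0, so (s + 9) is a factor.
Dividing out leaves s^2 + 9 = 0.
The quadratic formula then gives s = 0 ± 3j.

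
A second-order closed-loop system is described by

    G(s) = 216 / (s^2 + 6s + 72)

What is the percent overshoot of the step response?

%OS ≈ 30.5%

Comparing s^2 + 6s + 72 to s^2 + 2ζωₙs + ωₙ²: ωₙ = √72 ≈ 8.485 rad/s and ζ = 6/(2·√72) ≈ 0.3536.
%OS = 100·exp(−πζ/√(1−ζ²)) = 100·exp(−π·0.3536/√(1−0.3536²)) ≈ 30.5%.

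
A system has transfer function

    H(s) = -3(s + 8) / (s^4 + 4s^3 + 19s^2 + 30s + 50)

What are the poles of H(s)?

The poles are the roots of the denominator s^4 + 4s^3 + 19s^2 + 30s + 50 = 0.
No real roots exist; factor into two real quadratics: (s^2 + 2s + 10)(s^2 + 2s + 5) = 0.
Each quadratic gives a conjugate pair via the quadratic formula.

s = -1 ± 3j, -1 ± 2j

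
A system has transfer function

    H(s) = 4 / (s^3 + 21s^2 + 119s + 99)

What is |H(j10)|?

Substitute s = j10: numerator = 4, denominator = -2001 + j190.
|H(j10)| = |4| / |-2001 + j190| = 4 / 2010.0 ≈ 0.001990.

|H(j10)| ≈ 0.001990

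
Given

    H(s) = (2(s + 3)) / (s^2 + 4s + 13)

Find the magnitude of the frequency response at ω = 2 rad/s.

Substitute s = j2: numerator = 6 + j4, denominator = 9 + j8.
|H(j2)| = |6 + j4| / |9 + j8| = 7.2111 / 12.042 ≈ 0.5988.

|H(j2)| ≈ 0.5988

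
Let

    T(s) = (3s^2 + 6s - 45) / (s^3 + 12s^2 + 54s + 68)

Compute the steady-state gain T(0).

Set s = 0: T(0) = (-45) / (68) = -45/68.

T(0) = -45/68 ≈ -0.6618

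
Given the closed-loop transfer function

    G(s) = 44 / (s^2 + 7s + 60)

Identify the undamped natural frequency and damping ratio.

ωₙ ≈ 7.746 rad/s, ζ ≈ 0.4518

Compare the denominator to the standard form s^2 + 2ζωₙs + ωₙ².
ωₙ² = 60, so ωₙ = √60 ≈ 7.746 rad/s.
2ζωₙ = 7, so ζ = 7/(2·√60) ≈ 0.4518.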